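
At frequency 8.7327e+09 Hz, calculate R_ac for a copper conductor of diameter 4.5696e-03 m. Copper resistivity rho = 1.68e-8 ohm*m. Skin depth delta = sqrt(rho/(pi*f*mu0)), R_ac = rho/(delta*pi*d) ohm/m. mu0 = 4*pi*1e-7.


delta = sqrt(1.68e-8 / (pi * 8.7327e+09 * 4*pi*1e-7)) = 6.980725e-07 m
R_ac = 1.68e-8 / (6.980725e-07 * pi * 4.5696e-03) = 1.676 ohm/m

1.676 ohm/m


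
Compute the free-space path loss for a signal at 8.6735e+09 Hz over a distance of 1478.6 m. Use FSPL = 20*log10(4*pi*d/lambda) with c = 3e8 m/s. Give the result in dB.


lambda = c / f = 3.0000e+08 / 8.6735e+09 = 0.03458811 m
FSPL = 20 * log10(4*pi*1478.6/0.03458811) = 114.6 dB

114.6 dB


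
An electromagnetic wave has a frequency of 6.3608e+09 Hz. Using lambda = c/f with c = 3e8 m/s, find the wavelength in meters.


lambda = c / f = 3.0000e+08 / 6.3608e+09 = 0.04716 m

0.04716 m


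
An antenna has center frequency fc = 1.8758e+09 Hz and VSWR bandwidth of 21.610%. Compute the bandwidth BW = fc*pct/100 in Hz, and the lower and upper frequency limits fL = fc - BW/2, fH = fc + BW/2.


BW = 1.8758e+09 * 21.610/100 = 4.053604e+08 Hz
fL = 1.8758e+09 - 4.053604e+08/2 = 1.673e+09 Hz
fH = 1.8758e+09 + 4.053604e+08/2 = 2.078e+09 Hz

BW=4.054e+08 Hz, fL=1.673e+09 Hz, fH=2.078e+09 Hz


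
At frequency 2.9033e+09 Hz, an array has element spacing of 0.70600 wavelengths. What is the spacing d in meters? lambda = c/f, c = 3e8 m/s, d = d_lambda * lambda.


lambda = c / f = 3.0000e+08 / 2.9033e+09 = 0.1033307 m
d = 0.70600 * 0.1033307 = 0.07295 m

0.07295 m


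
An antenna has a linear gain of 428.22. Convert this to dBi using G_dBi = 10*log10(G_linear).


G_dBi = 10 * log10(428.22) = 26.32 dBi

26.32 dBi


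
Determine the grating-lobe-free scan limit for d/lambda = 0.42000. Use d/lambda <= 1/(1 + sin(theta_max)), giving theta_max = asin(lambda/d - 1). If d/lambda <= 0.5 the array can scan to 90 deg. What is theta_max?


lambda/d - 1 = 1/0.42000 - 1 = 1.380952 >= 1
d/lambda <= 0.5, so the array can scan to endfire without grating lobes: theta_max = 90 deg

90 deg


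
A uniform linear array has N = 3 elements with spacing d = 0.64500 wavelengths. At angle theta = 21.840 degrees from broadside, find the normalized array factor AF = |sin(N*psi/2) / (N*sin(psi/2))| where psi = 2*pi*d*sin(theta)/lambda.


psi = 2*pi*0.64500*sin(21.840 deg) = 1.507652 rad
AF = |sin(3*1.507652/2) / (3*sin(1.507652/2))| = 0.3754

0.3754


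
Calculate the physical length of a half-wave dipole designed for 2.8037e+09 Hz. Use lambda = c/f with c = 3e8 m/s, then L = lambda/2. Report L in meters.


lambda = c / f = 3.0000e+08 / 2.8037e+09 = 0.1070015 m
L = lambda / 2 = 0.1070015 / 2 = 0.05350 m

0.05350 m


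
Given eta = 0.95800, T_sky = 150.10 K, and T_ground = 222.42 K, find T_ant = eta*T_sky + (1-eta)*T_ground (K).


T_ant = 0.95800 * 150.10 + (1 - 0.95800) * 222.42 = 153.1 K

153.1 K


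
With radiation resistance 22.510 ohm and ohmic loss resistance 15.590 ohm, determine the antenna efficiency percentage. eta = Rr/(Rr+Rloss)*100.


eta = 22.510 / (22.510 + 15.590) * 100 = 59.08%

59.08%


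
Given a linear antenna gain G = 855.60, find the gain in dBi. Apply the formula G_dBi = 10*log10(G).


G_dBi = 10 * log10(855.60) = 29.32 dBi

29.32 dBi


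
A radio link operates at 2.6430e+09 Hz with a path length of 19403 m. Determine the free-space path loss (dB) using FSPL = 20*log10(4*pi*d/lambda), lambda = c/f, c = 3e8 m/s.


lambda = c / f = 3.0000e+08 / 2.6430e+09 = 0.1135074 m
FSPL = 20 * log10(4*pi*19403/0.1135074) = 126.6 dB

126.6 dB


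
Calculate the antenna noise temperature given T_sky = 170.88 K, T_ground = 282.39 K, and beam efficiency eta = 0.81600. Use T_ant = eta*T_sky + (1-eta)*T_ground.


T_ant = 0.81600 * 170.88 + (1 - 0.81600) * 282.39 = 191.4 K

191.4 K


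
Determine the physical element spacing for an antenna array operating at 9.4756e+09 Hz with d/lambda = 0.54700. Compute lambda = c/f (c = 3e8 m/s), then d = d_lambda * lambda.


lambda = c / f = 3.0000e+08 / 9.4756e+09 = 0.03166026 m
d = 0.54700 * 0.03166026 = 0.01732 m

0.01732 m


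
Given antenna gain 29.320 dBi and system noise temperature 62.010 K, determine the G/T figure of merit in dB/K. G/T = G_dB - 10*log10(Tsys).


G/T = 29.320 - 10*log10(62.010) = 29.320 - 17.92462 = 11.40 dB/K

11.40 dB/K


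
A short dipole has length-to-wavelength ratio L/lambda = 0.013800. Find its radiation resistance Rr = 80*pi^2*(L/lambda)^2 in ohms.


Rr = 80 * pi^2 * (0.013800)^2 = 80 * 9.869604 * 1.904400e-04 = 0.1504 ohm

0.1504 ohm


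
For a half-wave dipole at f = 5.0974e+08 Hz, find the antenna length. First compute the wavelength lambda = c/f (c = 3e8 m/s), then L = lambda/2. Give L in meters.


lambda = c / f = 3.0000e+08 / 5.0974e+08 = 0.5885353 m
L = lambda / 2 = 0.5885353 / 2 = 0.2943 m

0.2943 m


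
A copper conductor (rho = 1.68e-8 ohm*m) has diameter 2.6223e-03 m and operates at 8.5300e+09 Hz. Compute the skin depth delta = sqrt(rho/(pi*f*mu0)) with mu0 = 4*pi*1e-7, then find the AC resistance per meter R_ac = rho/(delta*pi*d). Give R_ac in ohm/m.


delta = sqrt(1.68e-8 / (pi * 8.5300e+09 * 4*pi*1e-7)) = 7.063180e-07 m
R_ac = 1.68e-8 / (7.063180e-07 * pi * 2.6223e-03) = 2.887 ohm/m

2.887 ohm/m


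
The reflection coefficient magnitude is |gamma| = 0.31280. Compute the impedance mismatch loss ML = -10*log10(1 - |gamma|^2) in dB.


ML = -10 * log10(1 - 0.31280^2) = -10 * log10(0.90215616) = 0.4472 dB

0.4472 dB


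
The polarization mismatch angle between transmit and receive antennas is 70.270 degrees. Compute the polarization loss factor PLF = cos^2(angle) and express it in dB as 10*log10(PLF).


PLF_linear = cos^2(70.270 deg) = 0.1139658
PLF_dB = 10 * log10(0.1139658) = -9.432 dB

-9.432 dB


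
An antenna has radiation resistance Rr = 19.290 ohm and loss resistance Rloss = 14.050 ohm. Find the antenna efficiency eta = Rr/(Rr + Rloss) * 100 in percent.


eta = 19.290 / (19.290 + 14.050) * 100 = 57.86%

57.86%


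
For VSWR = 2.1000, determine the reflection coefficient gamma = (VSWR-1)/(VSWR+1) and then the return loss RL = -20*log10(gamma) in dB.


gamma = (2.1000 - 1) / (2.1000 + 1) = 0.3548387
RL = -20 * log10(0.3548387) = 8.999 dB

8.999 dB


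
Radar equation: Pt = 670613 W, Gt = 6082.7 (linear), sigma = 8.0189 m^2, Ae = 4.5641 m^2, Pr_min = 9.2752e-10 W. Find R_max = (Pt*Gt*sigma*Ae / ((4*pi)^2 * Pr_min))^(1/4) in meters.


R^4 = 670613*6082.7*8.0189*4.5641 / ((4*pi)^2 * 9.2752e-10) = 1.019284e+18
R_max = 1.019284e+18^0.25 = 31774 m

31774 m


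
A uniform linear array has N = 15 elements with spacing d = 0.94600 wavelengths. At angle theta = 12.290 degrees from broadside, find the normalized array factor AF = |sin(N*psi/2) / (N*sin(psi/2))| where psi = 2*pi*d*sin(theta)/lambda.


psi = 2*pi*0.94600*sin(12.290 deg) = 1.265216 rad
AF = |sin(15*1.265216/2) / (15*sin(1.265216/2))| = 7.250e-03

7.250e-03


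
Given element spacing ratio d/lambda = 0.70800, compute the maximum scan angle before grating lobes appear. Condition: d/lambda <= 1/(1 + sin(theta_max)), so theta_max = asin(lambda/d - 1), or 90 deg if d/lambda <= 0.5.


lambda/d - 1 = 1/0.70800 - 1 = 0.4124294
theta_max = asin(0.4124294) = 24.36 deg

24.36 deg


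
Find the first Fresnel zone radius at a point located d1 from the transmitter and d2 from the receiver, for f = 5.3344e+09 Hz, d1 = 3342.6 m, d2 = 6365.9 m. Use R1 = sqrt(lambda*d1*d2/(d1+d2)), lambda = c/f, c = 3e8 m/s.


lambda = c / f = 3.0000e+08 / 5.3344e+09 = 0.05623875 m
R1 = sqrt(0.05623875 * 3342.6 * 6365.9 / (3342.6 + 6365.9)) = 11.10 m

11.10 m


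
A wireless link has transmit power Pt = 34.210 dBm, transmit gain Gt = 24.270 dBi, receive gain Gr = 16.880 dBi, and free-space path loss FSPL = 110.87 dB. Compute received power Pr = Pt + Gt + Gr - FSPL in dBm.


Pr = 34.210 + 24.270 + 16.880 - 110.87 = -35.51 dBm

-35.51 dBm


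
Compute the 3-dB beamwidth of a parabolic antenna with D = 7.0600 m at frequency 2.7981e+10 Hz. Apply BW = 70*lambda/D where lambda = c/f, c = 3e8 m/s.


lambda = c / f = 3.0000e+08 / 2.7981e+10 = 0.01072156 m
BW = 70 * 0.01072156 / 7.0600 = 0.1063 deg

0.1063 deg


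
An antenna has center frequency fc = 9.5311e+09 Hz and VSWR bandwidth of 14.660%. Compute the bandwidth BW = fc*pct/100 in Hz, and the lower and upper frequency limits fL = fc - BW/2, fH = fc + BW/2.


BW = 9.5311e+09 * 14.660/100 = 1.397259e+09 Hz
fL = 9.5311e+09 - 1.397259e+09/2 = 8.832e+09 Hz
fH = 9.5311e+09 + 1.397259e+09/2 = 1.023e+10 Hz

BW=1.397e+09 Hz, fL=8.832e+09 Hz, fH=1.023e+10 Hz


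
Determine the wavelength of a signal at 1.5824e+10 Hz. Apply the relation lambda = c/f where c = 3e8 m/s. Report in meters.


lambda = c / f = 3.0000e+08 / 1.5824e+10 = 0.01896 m

0.01896 m


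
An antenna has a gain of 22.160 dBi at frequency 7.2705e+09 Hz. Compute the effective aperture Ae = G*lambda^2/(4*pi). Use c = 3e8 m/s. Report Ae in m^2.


lambda = c / f = 3.0000e+08 / 7.2705e+09 = 0.04126264 m
G_linear = 10^(22.160/10) = 164.4372
Ae = G_linear * lambda^2 / (4*pi) = 164.4372 * 0.04126264^2 / (4*pi) = 0.02228 m^2

0.02228 m^2


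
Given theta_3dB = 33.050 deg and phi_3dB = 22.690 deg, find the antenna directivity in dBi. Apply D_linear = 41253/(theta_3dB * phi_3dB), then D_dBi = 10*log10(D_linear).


D_linear = 41253 / (33.050 * 22.690) = 55.01100
D_dBi = 10 * log10(55.01100) = 17.40 dBi

17.40 dBi


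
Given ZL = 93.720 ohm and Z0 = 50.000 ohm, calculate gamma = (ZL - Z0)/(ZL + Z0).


gamma = (93.720 - 50.000) / (93.720 + 50.000) = 0.3042

0.3042


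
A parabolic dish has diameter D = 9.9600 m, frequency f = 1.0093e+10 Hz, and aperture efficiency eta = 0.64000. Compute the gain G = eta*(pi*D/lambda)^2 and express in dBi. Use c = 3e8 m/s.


lambda = c / f = 3.0000e+08 / 1.0093e+10 = 0.02972357 m
G_linear = 0.64000 * (pi * 9.9600 / 0.02972357)^2 = 709245.3
G_dBi = 10 * log10(709245.3) = 58.51 dBi

58.51 dBi


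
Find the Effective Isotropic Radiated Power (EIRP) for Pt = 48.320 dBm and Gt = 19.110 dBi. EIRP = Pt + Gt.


EIRP = Pt + Gt = 48.320 + 19.110 = 67.43 dBm

67.43 dBm


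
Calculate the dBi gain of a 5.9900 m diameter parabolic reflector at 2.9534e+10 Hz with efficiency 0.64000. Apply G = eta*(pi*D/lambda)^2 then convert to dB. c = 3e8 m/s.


lambda = c / f = 3.0000e+08 / 2.9534e+10 = 0.01015778 m
G_linear = 0.64000 * (pi * 5.9900 / 0.01015778)^2 = 2.196523e+06
G_dBi = 10 * log10(2.196523e+06) = 63.42 dBi

63.42 dBi


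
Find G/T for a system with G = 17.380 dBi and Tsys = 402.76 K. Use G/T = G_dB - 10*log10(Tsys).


G/T = 17.380 - 10*log10(402.76) = 17.380 - 26.05046 = -8.670 dB/K

-8.670 dB/K


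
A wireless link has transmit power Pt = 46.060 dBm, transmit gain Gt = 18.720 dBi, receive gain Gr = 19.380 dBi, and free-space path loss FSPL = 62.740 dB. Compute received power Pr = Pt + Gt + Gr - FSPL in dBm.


Pr = 46.060 + 18.720 + 19.380 - 62.740 = 21.42 dBm

21.42 dBm


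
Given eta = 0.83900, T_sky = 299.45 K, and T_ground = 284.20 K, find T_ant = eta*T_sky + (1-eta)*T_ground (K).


T_ant = 0.83900 * 299.45 + (1 - 0.83900) * 284.20 = 297.0 K

297.0 K


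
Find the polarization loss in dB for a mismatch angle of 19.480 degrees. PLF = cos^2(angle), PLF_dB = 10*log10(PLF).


PLF_linear = cos^2(19.480 deg) = 0.8887926
PLF_dB = 10 * log10(0.8887926) = -0.5120 dB

-0.5120 dB


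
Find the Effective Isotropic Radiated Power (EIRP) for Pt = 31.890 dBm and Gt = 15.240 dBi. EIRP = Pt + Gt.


EIRP = Pt + Gt = 31.890 + 15.240 = 47.13 dBm

47.13 dBm


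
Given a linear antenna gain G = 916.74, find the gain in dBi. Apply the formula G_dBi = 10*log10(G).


G_dBi = 10 * log10(916.74) = 29.62 dBi

29.62 dBi


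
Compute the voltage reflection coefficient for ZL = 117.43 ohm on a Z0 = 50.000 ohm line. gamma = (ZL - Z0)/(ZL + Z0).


gamma = (117.43 - 50.000) / (117.43 + 50.000) = 0.4027

0.4027


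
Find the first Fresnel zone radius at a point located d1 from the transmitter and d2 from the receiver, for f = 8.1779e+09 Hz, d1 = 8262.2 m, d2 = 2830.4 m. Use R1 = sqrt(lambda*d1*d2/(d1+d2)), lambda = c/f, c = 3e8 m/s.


lambda = c / f = 3.0000e+08 / 8.1779e+09 = 0.03668423 m
R1 = sqrt(0.03668423 * 8262.2 * 2830.4 / (8262.2 + 2830.4)) = 8.794 m

8.794 m


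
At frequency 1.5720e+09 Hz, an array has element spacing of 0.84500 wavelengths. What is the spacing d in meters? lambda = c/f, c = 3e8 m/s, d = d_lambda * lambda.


lambda = c / f = 3.0000e+08 / 1.5720e+09 = 0.1908397 m
d = 0.84500 * 0.1908397 = 0.1613 m

0.1613 m


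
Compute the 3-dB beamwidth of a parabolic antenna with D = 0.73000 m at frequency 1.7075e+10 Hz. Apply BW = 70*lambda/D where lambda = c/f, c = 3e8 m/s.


lambda = c / f = 3.0000e+08 / 1.7075e+10 = 0.01756955 m
BW = 70 * 0.01756955 / 0.73000 = 1.685 deg

1.685 deg


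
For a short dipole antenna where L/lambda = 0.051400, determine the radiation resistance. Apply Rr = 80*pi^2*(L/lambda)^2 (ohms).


Rr = 80 * pi^2 * (0.051400)^2 = 80 * 9.869604 * 2.641960e-03 = 2.086 ohm

2.086 ohm


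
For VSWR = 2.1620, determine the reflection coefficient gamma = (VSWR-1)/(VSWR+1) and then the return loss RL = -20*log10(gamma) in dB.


gamma = (2.1620 - 1) / (2.1620 + 1) = 0.3674889
RL = -20 * log10(0.3674889) = 8.695 dB

8.695 dB


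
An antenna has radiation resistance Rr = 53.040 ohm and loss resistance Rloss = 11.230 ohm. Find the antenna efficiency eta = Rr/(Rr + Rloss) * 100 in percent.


eta = 53.040 / (53.040 + 11.230) * 100 = 82.53%

82.53%


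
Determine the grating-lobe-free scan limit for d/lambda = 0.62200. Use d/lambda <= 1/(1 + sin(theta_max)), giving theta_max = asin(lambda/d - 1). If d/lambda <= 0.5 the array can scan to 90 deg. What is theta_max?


lambda/d - 1 = 1/0.62200 - 1 = 0.6077170
theta_max = asin(0.6077170) = 37.42 deg

37.42 deg


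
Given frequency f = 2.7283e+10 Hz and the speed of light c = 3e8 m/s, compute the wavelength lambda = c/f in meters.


lambda = c / f = 3.0000e+08 / 2.7283e+10 = 0.01100 m

0.01100 m


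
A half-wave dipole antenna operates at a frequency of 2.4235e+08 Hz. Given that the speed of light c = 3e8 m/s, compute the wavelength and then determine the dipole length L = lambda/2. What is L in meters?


lambda = c / f = 3.0000e+08 / 2.4235e+08 = 1.237879 m
L = lambda / 2 = 1.237879 / 2 = 0.6189 m

0.6189 m


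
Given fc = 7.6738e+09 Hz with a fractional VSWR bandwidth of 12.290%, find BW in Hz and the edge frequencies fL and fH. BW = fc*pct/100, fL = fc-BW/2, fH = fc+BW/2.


BW = 7.6738e+09 * 12.290/100 = 9.431100e+08 Hz
fL = 7.6738e+09 - 9.431100e+08/2 = 7.202e+09 Hz
fH = 7.6738e+09 + 9.431100e+08/2 = 8.145e+09 Hz

BW=9.431e+08 Hz, fL=7.202e+09 Hz, fH=8.145e+09 Hz


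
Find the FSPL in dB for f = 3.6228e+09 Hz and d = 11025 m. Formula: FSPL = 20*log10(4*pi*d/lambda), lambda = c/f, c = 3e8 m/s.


lambda = c / f = 3.0000e+08 / 3.6228e+09 = 0.08280888 m
FSPL = 20 * log10(4*pi*11025/0.08280888) = 124.5 dB

124.5 dB


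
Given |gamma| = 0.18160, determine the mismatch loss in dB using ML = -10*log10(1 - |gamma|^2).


ML = -10 * log10(1 - 0.18160^2) = -10 * log10(0.96702144) = 0.1456 dB

0.1456 dB


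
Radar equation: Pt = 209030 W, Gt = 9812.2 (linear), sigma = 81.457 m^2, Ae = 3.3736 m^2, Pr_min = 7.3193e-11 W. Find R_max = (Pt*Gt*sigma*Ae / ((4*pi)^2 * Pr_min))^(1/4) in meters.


R^4 = 209030*9812.2*81.457*3.3736 / ((4*pi)^2 * 7.3193e-11) = 4.876494e+19
R_max = 4.876494e+19^0.25 = 83565 m

83565 m


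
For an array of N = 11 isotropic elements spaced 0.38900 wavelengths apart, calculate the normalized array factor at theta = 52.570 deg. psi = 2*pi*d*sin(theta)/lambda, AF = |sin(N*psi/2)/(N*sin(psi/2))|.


psi = 2*pi*0.38900*sin(52.570 deg) = 1.940898 rad
AF = |sin(11*1.940898/2) / (11*sin(1.940898/2))| = 0.1046

0.1046


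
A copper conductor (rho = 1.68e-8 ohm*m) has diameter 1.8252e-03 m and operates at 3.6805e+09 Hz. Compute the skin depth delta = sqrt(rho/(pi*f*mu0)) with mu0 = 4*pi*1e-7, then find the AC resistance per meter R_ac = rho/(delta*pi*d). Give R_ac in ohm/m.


delta = sqrt(1.68e-8 / (pi * 3.6805e+09 * 4*pi*1e-7)) = 1.075279e-06 m
R_ac = 1.68e-8 / (1.075279e-06 * pi * 1.8252e-03) = 2.725 ohm/m

2.725 ohm/m


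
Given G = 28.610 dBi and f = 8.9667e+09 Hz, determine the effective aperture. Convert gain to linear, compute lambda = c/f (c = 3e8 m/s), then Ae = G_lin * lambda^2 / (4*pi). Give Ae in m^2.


lambda = c / f = 3.0000e+08 / 8.9667e+09 = 0.03345712 m
G_linear = 10^(28.610/10) = 726.1060
Ae = G_linear * lambda^2 / (4*pi) = 726.1060 * 0.03345712^2 / (4*pi) = 0.06468 m^2

0.06468 m^2


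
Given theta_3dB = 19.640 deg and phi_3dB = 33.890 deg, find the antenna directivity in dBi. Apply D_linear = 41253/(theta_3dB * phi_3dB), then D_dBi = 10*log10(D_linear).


D_linear = 41253 / (19.640 * 33.890) = 61.97870
D_dBi = 10 * log10(61.97870) = 17.92 dBi

17.92 dBi


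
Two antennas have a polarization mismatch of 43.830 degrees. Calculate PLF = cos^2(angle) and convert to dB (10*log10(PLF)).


PLF_linear = cos^2(43.830 deg) = 0.5204147
PLF_dB = 10 * log10(0.5204147) = -2.837 dB

-2.837 dB


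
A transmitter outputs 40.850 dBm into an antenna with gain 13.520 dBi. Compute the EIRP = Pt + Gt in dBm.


EIRP = Pt + Gt = 40.850 + 13.520 = 54.37 dBm

54.37 dBm


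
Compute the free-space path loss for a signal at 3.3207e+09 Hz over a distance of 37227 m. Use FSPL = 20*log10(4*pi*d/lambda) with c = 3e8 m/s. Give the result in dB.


lambda = c / f = 3.0000e+08 / 3.3207e+09 = 0.09034240 m
FSPL = 20 * log10(4*pi*37227/0.09034240) = 134.3 dB

134.3 dB


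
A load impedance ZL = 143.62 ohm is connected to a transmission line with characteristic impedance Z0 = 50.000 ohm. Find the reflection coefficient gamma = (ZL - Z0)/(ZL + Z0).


gamma = (143.62 - 50.000) / (143.62 + 50.000) = 0.4835

0.4835


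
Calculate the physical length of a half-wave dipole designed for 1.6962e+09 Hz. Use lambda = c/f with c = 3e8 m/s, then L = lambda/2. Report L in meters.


lambda = c / f = 3.0000e+08 / 1.6962e+09 = 0.1768659 m
L = lambda / 2 = 0.1768659 / 2 = 0.08843 m

0.08843 m


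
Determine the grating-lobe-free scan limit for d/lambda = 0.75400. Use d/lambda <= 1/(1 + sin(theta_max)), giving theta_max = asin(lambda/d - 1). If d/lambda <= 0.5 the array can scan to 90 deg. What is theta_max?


lambda/d - 1 = 1/0.75400 - 1 = 0.3262599
theta_max = asin(0.3262599) = 19.04 deg

19.04 deg


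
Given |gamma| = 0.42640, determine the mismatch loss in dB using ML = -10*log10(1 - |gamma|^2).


ML = -10 * log10(1 - 0.42640^2) = -10 * log10(0.81818304) = 0.8715 dB

0.8715 dB


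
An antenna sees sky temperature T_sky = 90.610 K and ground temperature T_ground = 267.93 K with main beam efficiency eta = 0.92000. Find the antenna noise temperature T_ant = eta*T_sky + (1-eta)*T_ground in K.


T_ant = 0.92000 * 90.610 + (1 - 0.92000) * 267.93 = 104.8 K

104.8 K


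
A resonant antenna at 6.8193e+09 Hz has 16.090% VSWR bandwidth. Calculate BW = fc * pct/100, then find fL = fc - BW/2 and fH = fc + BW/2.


BW = 6.8193e+09 * 16.090/100 = 1.097225e+09 Hz
fL = 6.8193e+09 - 1.097225e+09/2 = 6.271e+09 Hz
fH = 6.8193e+09 + 1.097225e+09/2 = 7.368e+09 Hz

BW=1.097e+09 Hz, fL=6.271e+09 Hz, fH=7.368e+09 Hz


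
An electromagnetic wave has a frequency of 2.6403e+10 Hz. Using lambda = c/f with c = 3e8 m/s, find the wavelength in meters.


lambda = c / f = 3.0000e+08 / 2.6403e+10 = 0.01136 m

0.01136 m


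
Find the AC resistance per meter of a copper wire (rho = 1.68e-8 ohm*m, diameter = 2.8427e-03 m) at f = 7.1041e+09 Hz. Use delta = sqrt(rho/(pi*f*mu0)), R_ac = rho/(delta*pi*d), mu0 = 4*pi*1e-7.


delta = sqrt(1.68e-8 / (pi * 7.1041e+09 * 4*pi*1e-7)) = 7.739631e-07 m
R_ac = 1.68e-8 / (7.739631e-07 * pi * 2.8427e-03) = 2.431 ohm/m

2.431 ohm/m


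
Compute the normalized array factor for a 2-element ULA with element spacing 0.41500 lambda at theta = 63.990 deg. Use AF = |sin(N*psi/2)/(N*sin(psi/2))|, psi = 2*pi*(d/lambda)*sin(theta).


psi = 2*pi*0.41500*sin(63.990 deg) = 2.343426 rad
AF = |sin(2*2.343426/2) / (2*sin(2.343426/2))| = 0.3886

0.3886


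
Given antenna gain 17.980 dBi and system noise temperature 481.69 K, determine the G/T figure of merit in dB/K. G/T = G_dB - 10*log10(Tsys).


G/T = 17.980 - 10*log10(481.69) = 17.980 - 26.82768 = -8.848 dB/K

-8.848 dB/K


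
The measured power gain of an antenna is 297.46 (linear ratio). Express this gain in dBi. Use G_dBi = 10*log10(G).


G_dBi = 10 * log10(297.46) = 24.73 dBi

24.73 dBi


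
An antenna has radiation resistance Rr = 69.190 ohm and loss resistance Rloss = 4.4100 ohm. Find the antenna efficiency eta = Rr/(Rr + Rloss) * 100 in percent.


eta = 69.190 / (69.190 + 4.4100) * 100 = 94.01%

94.01%


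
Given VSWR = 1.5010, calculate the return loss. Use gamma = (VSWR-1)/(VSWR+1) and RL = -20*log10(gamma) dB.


gamma = (1.5010 - 1) / (1.5010 + 1) = 0.2003199
RL = -20 * log10(0.2003199) = 13.97 dB

13.97 dB


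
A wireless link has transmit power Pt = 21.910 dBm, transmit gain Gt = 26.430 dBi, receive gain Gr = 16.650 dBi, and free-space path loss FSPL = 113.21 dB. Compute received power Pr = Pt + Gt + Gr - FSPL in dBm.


Pr = 21.910 + 26.430 + 16.650 - 113.21 = -48.22 dBm

-48.22 dBm


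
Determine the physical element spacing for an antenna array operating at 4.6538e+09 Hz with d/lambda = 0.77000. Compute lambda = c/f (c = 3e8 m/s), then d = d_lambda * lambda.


lambda = c / f = 3.0000e+08 / 4.6538e+09 = 0.06446345 m
d = 0.77000 * 0.06446345 = 0.04964 m

0.04964 m


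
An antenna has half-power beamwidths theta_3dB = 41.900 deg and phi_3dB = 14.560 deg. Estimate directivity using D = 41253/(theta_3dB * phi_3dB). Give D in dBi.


D_linear = 41253 / (41.900 * 14.560) = 67.62077
D_dBi = 10 * log10(67.62077) = 18.30 dBi

18.30 dBi


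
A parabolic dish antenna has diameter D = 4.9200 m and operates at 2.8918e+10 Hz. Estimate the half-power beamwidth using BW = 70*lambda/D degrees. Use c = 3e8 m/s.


lambda = c / f = 3.0000e+08 / 2.8918e+10 = 0.01037416 m
BW = 70 * 0.01037416 / 4.9200 = 0.1476 deg

0.1476 deg


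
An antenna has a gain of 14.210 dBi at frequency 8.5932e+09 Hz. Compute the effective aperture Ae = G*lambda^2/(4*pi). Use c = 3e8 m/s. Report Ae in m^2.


lambda = c / f = 3.0000e+08 / 8.5932e+09 = 0.03491133 m
G_linear = 10^(14.210/10) = 26.36331
Ae = G_linear * lambda^2 / (4*pi) = 26.36331 * 0.03491133^2 / (4*pi) = 2.557e-03 m^2

2.557e-03 m^2


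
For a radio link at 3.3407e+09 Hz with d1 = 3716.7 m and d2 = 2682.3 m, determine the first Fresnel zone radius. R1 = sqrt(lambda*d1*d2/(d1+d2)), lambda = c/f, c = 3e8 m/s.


lambda = c / f = 3.0000e+08 / 3.3407e+09 = 0.08980154 m
R1 = sqrt(0.08980154 * 3716.7 * 2682.3 / (3716.7 + 2682.3)) = 11.83 m

11.83 m


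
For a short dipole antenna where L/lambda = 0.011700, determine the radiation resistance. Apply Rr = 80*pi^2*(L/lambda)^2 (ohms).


Rr = 80 * pi^2 * (0.011700)^2 = 80 * 9.869604 * 1.368900e-04 = 0.1081 ohm

0.1081 ohm


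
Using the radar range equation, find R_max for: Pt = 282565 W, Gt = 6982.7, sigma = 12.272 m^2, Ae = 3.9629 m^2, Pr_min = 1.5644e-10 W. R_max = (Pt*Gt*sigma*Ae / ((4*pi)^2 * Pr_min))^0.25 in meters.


R^4 = 282565*6982.7*12.272*3.9629 / ((4*pi)^2 * 1.5644e-10) = 3.884210e+18
R_max = 3.884210e+18^0.25 = 44394 m

44394 m


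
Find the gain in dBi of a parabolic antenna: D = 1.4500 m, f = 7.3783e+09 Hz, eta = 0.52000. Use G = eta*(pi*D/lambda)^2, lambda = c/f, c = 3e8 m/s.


lambda = c / f = 3.0000e+08 / 7.3783e+09 = 0.04065977 m
G_linear = 0.52000 * (pi * 1.4500 / 0.04065977)^2 = 6526.935
G_dBi = 10 * log10(6526.935) = 38.15 dBi

38.15 dBi


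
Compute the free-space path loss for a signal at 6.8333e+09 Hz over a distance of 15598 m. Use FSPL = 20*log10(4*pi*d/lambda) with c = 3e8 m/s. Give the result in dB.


lambda = c / f = 3.0000e+08 / 6.8333e+09 = 0.04390265 m
FSPL = 20 * log10(4*pi*15598/0.04390265) = 133.0 dB

133.0 dB


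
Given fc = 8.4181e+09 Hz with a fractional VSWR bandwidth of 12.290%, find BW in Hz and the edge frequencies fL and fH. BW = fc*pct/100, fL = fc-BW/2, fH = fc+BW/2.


BW = 8.4181e+09 * 12.290/100 = 1.034584e+09 Hz
fL = 8.4181e+09 - 1.034584e+09/2 = 7.901e+09 Hz
fH = 8.4181e+09 + 1.034584e+09/2 = 8.935e+09 Hz

BW=1.035e+09 Hz, fL=7.901e+09 Hz, fH=8.935e+09 Hz


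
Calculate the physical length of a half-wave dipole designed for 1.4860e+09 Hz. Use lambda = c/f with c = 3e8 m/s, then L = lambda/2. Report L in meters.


lambda = c / f = 3.0000e+08 / 1.4860e+09 = 0.2018843 m
L = lambda / 2 = 0.2018843 / 2 = 0.1009 m

0.1009 m


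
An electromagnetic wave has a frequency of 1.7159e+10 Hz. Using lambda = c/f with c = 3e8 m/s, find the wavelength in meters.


lambda = c / f = 3.0000e+08 / 1.7159e+10 = 0.01748 m

0.01748 m


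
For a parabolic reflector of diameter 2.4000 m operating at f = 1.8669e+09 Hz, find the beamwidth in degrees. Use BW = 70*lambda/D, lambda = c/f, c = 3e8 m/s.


lambda = c / f = 3.0000e+08 / 1.8669e+09 = 0.1606942 m
BW = 70 * 0.1606942 / 2.4000 = 4.687 deg

4.687 deg


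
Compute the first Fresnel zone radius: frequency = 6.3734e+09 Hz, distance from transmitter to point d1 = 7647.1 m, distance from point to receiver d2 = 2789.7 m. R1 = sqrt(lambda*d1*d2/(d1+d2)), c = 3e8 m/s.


lambda = c / f = 3.0000e+08 / 6.3734e+09 = 0.04707064 m
R1 = sqrt(0.04707064 * 7647.1 * 2789.7 / (7647.1 + 2789.7)) = 9.809 m

9.809 m


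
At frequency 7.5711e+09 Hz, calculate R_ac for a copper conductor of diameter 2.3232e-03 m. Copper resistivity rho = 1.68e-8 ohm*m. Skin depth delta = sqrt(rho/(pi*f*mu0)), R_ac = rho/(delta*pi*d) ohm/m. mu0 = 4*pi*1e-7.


delta = sqrt(1.68e-8 / (pi * 7.5711e+09 * 4*pi*1e-7)) = 7.497134e-07 m
R_ac = 1.68e-8 / (7.497134e-07 * pi * 2.3232e-03) = 3.070 ohm/m

3.070 ohm/m


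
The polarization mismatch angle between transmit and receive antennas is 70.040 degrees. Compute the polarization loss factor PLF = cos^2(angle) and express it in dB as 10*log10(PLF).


PLF_linear = cos^2(70.040 deg) = 0.1165294
PLF_dB = 10 * log10(0.1165294) = -9.336 dB

-9.336 dB


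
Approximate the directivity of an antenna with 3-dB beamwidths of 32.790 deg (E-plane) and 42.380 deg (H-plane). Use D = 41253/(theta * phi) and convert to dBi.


D_linear = 41253 / (32.790 * 42.380) = 29.68610
D_dBi = 10 * log10(29.68610) = 14.73 dBi

14.73 dBi


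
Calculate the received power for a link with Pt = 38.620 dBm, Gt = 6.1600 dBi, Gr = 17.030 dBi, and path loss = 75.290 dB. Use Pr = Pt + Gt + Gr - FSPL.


Pr = 38.620 + 6.1600 + 17.030 - 75.290 = -13.48 dBm

-13.48 dBm


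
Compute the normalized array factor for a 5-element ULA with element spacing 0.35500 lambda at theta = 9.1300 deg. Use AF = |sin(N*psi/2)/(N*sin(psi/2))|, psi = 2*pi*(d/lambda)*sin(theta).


psi = 2*pi*0.35500*sin(9.1300 deg) = 0.3539296 rad
AF = |sin(5*0.3539296/2) / (5*sin(0.3539296/2))| = 0.8791

0.8791


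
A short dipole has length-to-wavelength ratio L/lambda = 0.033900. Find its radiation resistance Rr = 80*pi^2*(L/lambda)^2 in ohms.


Rr = 80 * pi^2 * (0.033900)^2 = 80 * 9.869604 * 1.149210e-03 = 0.9074 ohm

0.9074 ohm


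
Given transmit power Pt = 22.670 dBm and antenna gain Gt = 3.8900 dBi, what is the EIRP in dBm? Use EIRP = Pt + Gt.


EIRP = Pt + Gt = 22.670 + 3.8900 = 26.56 dBm

26.56 dBm


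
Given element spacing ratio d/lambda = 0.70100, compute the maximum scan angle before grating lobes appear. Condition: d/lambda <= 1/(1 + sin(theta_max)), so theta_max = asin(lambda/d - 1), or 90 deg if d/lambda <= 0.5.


lambda/d - 1 = 1/0.70100 - 1 = 0.4265335
theta_max = asin(0.4265335) = 25.25 deg

25.25 deg


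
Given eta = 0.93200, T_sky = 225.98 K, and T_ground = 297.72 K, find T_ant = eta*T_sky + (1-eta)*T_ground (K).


T_ant = 0.93200 * 225.98 + (1 - 0.93200) * 297.72 = 230.9 K

230.9 K


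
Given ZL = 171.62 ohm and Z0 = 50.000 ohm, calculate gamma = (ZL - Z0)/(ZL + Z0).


gamma = (171.62 - 50.000) / (171.62 + 50.000) = 0.5488

0.5488


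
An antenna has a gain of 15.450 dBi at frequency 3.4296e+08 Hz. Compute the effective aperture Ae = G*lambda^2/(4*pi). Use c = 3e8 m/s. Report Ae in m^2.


lambda = c / f = 3.0000e+08 / 3.4296e+08 = 0.8747376 m
G_linear = 10^(15.450/10) = 35.07519
Ae = G_linear * lambda^2 / (4*pi) = 35.07519 * 0.8747376^2 / (4*pi) = 2.136 m^2

2.136 m^2


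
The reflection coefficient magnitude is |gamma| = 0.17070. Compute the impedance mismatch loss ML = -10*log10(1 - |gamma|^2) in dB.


ML = -10 * log10(1 - 0.17070^2) = -10 * log10(0.97086151) = 0.1284 dB

0.1284 dB


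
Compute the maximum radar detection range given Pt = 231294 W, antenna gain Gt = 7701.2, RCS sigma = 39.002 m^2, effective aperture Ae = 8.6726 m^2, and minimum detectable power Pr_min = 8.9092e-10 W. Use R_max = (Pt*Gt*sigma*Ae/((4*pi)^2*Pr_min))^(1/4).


R^4 = 231294*7701.2*39.002*8.6726 / ((4*pi)^2 * 8.9092e-10) = 4.282531e+18
R_max = 4.282531e+18^0.25 = 45491 m

45491 m


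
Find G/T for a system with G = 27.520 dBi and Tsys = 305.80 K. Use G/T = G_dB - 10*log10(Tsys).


G/T = 27.520 - 10*log10(305.80) = 27.520 - 24.85437 = 2.666 dB/K

2.666 dB/K


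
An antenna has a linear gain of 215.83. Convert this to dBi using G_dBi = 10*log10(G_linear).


G_dBi = 10 * log10(215.83) = 23.34 dBi

23.34 dBi


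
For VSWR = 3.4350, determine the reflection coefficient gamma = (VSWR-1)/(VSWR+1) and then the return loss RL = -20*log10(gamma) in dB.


gamma = (3.4350 - 1) / (3.4350 + 1) = 0.5490417
RL = -20 * log10(0.5490417) = 5.208 dB

5.208 dB


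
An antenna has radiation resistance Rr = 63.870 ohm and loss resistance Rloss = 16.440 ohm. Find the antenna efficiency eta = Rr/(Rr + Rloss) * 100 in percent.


eta = 63.870 / (63.870 + 16.440) * 100 = 79.53%

79.53%


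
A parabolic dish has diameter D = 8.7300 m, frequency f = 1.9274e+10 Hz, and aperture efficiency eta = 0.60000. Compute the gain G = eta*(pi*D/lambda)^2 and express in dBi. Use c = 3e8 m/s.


lambda = c / f = 3.0000e+08 / 1.9274e+10 = 0.01556501 m
G_linear = 0.60000 * (pi * 8.7300 / 0.01556501)^2 = 1.862862e+06
G_dBi = 10 * log10(1.862862e+06) = 62.70 dBi

62.70 dBi


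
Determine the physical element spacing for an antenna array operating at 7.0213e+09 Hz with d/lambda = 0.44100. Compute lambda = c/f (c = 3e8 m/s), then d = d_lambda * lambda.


lambda = c / f = 3.0000e+08 / 7.0213e+09 = 0.04272713 m
d = 0.44100 * 0.04272713 = 0.01884 m

0.01884 m


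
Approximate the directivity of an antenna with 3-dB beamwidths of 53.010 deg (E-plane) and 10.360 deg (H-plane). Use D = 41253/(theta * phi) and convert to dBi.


D_linear = 41253 / (53.010 * 10.360) = 75.11696
D_dBi = 10 * log10(75.11696) = 18.76 dBi

18.76 dBi


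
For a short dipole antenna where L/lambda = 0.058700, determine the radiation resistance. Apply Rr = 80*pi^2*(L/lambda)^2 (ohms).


Rr = 80 * pi^2 * (0.058700)^2 = 80 * 9.869604 * 3.445690e-03 = 2.721 ohm

2.721 ohm


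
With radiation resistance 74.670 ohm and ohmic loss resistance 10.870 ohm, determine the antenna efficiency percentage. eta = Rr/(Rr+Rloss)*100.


eta = 74.670 / (74.670 + 10.870) * 100 = 87.29%

87.29%


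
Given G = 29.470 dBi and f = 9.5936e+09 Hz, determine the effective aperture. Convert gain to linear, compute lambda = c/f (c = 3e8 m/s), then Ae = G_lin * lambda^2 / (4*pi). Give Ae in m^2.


lambda = c / f = 3.0000e+08 / 9.5936e+09 = 0.03127085 m
G_linear = 10^(29.470/10) = 885.1156
Ae = G_linear * lambda^2 / (4*pi) = 885.1156 * 0.03127085^2 / (4*pi) = 0.06888 m^2

0.06888 m^2


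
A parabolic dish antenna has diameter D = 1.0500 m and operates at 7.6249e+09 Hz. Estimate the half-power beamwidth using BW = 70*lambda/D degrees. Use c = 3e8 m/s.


lambda = c / f = 3.0000e+08 / 7.6249e+09 = 0.03934478 m
BW = 70 * 0.03934478 / 1.0500 = 2.623 deg

2.623 deg


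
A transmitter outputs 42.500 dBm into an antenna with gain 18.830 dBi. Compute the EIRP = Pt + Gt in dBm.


EIRP = Pt + Gt = 42.500 + 18.830 = 61.33 dBm

61.33 dBm


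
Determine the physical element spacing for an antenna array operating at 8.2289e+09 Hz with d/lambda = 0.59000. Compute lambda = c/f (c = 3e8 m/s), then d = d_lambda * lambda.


lambda = c / f = 3.0000e+08 / 8.2289e+09 = 0.03645688 m
d = 0.59000 * 0.03645688 = 0.02151 m

0.02151 m


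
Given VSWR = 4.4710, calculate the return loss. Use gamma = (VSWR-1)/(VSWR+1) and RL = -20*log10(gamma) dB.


gamma = (4.4710 - 1) / (4.4710 + 1) = 0.6344361
RL = -20 * log10(0.6344361) = 3.952 dB

3.952 dB


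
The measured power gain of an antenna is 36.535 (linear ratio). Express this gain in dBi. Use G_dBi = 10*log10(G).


G_dBi = 10 * log10(36.535) = 15.63 dBi

15.63 dBi


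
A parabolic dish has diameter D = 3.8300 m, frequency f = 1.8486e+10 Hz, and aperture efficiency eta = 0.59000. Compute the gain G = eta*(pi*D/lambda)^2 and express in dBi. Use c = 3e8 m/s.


lambda = c / f = 3.0000e+08 / 1.8486e+10 = 0.01622850 m
G_linear = 0.59000 * (pi * 3.8300 / 0.01622850)^2 = 324334.1
G_dBi = 10 * log10(324334.1) = 55.11 dBi

55.11 dBi


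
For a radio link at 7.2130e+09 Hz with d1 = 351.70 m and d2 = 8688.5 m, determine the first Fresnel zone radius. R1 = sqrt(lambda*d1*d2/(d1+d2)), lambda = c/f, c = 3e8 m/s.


lambda = c / f = 3.0000e+08 / 7.2130e+09 = 0.04159157 m
R1 = sqrt(0.04159157 * 351.70 * 8688.5 / (351.70 + 8688.5)) = 3.749 m

3.749 m


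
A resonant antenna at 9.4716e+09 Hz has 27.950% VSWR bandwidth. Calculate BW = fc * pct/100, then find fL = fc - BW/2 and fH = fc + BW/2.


BW = 9.4716e+09 * 27.950/100 = 2.647312e+09 Hz
fL = 9.4716e+09 - 2.647312e+09/2 = 8.148e+09 Hz
fH = 9.4716e+09 + 2.647312e+09/2 = 1.080e+10 Hz

BW=2.647e+09 Hz, fL=8.148e+09 Hz, fH=1.080e+10 Hz


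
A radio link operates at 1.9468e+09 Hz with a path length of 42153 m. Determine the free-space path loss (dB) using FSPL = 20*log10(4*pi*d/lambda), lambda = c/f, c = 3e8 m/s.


lambda = c / f = 3.0000e+08 / 1.9468e+09 = 0.1540990 m
FSPL = 20 * log10(4*pi*42153/0.1540990) = 130.7 dB

130.7 dB


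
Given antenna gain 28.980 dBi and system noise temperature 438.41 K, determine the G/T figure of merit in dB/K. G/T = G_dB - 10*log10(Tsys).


G/T = 28.980 - 10*log10(438.41) = 28.980 - 26.41880 = 2.561 dB/K

2.561 dB/K


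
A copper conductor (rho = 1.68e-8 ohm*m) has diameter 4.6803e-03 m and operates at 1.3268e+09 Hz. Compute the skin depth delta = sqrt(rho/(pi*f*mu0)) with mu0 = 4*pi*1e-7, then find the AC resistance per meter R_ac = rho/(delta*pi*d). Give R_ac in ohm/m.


delta = sqrt(1.68e-8 / (pi * 1.3268e+09 * 4*pi*1e-7)) = 1.790903e-06 m
R_ac = 1.68e-8 / (1.790903e-06 * pi * 4.6803e-03) = 0.6380 ohm/m

0.6380 ohm/m


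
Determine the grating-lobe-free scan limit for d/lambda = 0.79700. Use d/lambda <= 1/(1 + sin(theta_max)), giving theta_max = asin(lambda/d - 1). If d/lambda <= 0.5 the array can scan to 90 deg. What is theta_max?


lambda/d - 1 = 1/0.79700 - 1 = 0.2547051
theta_max = asin(0.2547051) = 14.76 deg

14.76 deg


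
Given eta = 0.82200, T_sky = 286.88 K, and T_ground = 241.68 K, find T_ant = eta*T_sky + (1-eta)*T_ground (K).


T_ant = 0.82200 * 286.88 + (1 - 0.82200) * 241.68 = 278.8 K

278.8 K


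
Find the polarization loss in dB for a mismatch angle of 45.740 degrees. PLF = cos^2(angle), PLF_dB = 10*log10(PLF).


PLF_linear = cos^2(45.740 deg) = 0.4870860
PLF_dB = 10 * log10(0.4870860) = -3.124 dB

-3.124 dB


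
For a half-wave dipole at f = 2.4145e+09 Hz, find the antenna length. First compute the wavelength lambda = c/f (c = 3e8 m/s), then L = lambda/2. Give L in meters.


lambda = c / f = 3.0000e+08 / 2.4145e+09 = 0.1242493 m
L = lambda / 2 = 0.1242493 / 2 = 0.06212 m

0.06212 m


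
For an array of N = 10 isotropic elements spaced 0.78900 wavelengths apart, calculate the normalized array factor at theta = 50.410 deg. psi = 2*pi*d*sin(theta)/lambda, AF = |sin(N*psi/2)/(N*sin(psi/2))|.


psi = 2*pi*0.78900*sin(50.410 deg) = 3.820319 rad
AF = |sin(10*3.820319/2) / (10*sin(3.820319/2))| = 0.02645

0.02645


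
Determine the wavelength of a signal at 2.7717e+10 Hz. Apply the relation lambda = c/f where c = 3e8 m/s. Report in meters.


lambda = c / f = 3.0000e+08 / 2.7717e+10 = 0.01082 m

0.01082 m


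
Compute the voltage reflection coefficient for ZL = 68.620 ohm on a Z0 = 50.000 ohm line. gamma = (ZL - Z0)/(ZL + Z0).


gamma = (68.620 - 50.000) / (68.620 + 50.000) = 0.1570

0.1570


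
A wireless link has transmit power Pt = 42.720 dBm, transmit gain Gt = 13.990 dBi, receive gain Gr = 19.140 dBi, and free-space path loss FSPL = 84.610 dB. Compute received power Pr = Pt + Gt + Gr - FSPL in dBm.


Pr = 42.720 + 13.990 + 19.140 - 84.610 = -8.76 dBm

-8.76 dBm


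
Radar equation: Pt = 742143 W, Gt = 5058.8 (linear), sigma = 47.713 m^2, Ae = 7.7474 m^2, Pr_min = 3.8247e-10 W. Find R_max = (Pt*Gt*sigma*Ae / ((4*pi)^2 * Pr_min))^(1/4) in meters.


R^4 = 742143*5058.8*47.713*7.7474 / ((4*pi)^2 * 3.8247e-10) = 2.297792e+19
R_max = 2.297792e+19^0.25 = 69235 m

69235 m


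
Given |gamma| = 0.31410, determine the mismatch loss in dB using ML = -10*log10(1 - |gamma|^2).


ML = -10 * log10(1 - 0.31410^2) = -10 * log10(0.90134119) = 0.4511 dB

0.4511 dB


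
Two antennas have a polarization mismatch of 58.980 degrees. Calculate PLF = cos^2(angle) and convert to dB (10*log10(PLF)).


PLF_linear = cos^2(58.980 deg) = 0.2655725
PLF_dB = 10 * log10(0.2655725) = -5.758 dB

-5.758 dB


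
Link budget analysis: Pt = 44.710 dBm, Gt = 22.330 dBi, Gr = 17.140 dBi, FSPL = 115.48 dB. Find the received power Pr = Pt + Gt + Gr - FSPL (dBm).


Pr = 44.710 + 22.330 + 17.140 - 115.48 = -31.30 dBm

-31.30 dBm


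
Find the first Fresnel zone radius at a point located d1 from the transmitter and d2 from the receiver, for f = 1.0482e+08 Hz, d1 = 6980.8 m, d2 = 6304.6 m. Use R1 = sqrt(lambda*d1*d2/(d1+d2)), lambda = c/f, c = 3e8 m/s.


lambda = c / f = 3.0000e+08 / 1.0482e+08 = 2.862049 m
R1 = sqrt(2.862049 * 6980.8 * 6304.6 / (6980.8 + 6304.6)) = 97.37 m

97.37 m


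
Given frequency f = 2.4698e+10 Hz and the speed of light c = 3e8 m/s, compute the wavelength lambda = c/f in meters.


lambda = c / f = 3.0000e+08 / 2.4698e+10 = 0.01215 m

0.01215 m


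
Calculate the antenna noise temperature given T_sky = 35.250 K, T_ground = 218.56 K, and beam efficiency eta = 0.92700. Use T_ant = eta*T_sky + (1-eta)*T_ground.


T_ant = 0.92700 * 35.250 + (1 - 0.92700) * 218.56 = 48.63 K

48.63 K


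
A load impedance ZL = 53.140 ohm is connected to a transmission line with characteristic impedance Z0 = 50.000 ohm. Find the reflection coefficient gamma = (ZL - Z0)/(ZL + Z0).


gamma = (53.140 - 50.000) / (53.140 + 50.000) = 0.03044

0.03044


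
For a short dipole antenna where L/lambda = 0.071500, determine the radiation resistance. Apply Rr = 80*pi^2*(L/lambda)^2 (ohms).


Rr = 80 * pi^2 * (0.071500)^2 = 80 * 9.869604 * 5.112250e-03 = 4.036 ohm

4.036 ohm


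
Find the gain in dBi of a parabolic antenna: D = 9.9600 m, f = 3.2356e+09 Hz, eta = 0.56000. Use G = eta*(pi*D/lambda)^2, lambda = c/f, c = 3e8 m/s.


lambda = c / f = 3.0000e+08 / 3.2356e+09 = 0.09271851 m
G_linear = 0.56000 * (pi * 9.9600 / 0.09271851)^2 = 63778.39
G_dBi = 10 * log10(63778.39) = 48.05 dBi

48.05 dBi


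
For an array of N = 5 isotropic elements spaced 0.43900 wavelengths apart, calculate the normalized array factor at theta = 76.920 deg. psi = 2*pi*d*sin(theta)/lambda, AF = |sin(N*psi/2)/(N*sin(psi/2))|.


psi = 2*pi*0.43900*sin(76.920 deg) = 2.686754 rad
AF = |sin(5*2.686754/2) / (5*sin(2.686754/2))| = 0.08627

0.08627


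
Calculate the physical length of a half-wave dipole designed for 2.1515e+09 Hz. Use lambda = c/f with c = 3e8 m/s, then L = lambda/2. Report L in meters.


lambda = c / f = 3.0000e+08 / 2.1515e+09 = 0.1394376 m
L = lambda / 2 = 0.1394376 / 2 = 0.06972 m

0.06972 m
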